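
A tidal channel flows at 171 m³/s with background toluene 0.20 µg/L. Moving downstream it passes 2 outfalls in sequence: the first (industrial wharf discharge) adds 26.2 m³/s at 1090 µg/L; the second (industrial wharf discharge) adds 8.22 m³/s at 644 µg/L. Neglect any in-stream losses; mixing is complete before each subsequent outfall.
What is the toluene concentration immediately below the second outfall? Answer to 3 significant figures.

165 µg/L

Below outfall 1: Q → 197.2 m³/s, C = (171.0·0.2000 + 26.20·1090)/197.2 = 145.0 µg/L.
Below outfall 2: Q → 205.4 m³/s, C = (197.2·145.0 + 8.220·644.0)/205.4 = 165.0 µg/L.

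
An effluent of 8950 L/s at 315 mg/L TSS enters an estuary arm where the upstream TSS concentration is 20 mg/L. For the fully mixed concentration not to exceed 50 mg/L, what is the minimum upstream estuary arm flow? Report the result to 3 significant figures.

79100 L/s

Set C_mix = 50: (Q·20.00 + 8950·315.0) / (Q + 8950) = 50
→ Q = 8950·(315.0 − 50)/(50 − 20.00) = 79060 L/s.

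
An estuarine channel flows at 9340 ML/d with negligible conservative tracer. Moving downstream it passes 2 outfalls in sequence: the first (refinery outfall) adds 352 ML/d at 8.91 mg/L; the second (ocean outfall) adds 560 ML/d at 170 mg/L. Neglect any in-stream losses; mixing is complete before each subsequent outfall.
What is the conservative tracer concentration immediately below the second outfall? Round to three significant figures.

9.59 mg/L

Below outfall 1: Q → 9692 ML/d, C = (9340·0 + 352.0·8.910)/9692 = 0.3236 mg/L.
Below outfall 2: Q → 10250 ML/d, C = (9692·0.3236 + 560.0·170.0)/10250 = 9.592 mg/L.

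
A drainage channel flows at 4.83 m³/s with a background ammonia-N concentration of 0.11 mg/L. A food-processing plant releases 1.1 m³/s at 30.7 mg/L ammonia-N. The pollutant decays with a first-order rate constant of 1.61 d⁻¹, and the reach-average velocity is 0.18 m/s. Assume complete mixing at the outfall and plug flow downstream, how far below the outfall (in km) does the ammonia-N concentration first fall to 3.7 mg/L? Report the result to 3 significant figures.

Mass balance: C = (4.830·0.1100 + 1.100·30.70) / 5.930 = 34.30/5.930 = 5.784 mg/L.
Set 5.784·exp(−k·t) = 3.7 → t = ln(5.784/3.7)/k = 23980 s = 6.661 h.
Distance = v·t = 0.18·23980 = 4316 m = 4.316 km.

4.32 km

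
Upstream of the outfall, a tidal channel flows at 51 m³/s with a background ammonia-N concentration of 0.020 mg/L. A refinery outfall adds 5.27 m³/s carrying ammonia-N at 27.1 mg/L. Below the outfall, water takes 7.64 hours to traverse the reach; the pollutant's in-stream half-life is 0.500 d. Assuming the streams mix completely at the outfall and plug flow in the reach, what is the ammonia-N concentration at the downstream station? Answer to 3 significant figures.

1.64 mg/L

Mixed concentration C = ΣQC/ΣQ = (51.00·0.02000 + 5.270·27.10) / 56.27 = 143.8/56.27 = 2.556 mg/L.
Half-life 0.500 d → k = ln 2 / 0.500 = 1.386 d⁻¹.
After decay, C = 2.556 × e^(−kt) = 2.556 × 0.6432 = 1.644 mg/L.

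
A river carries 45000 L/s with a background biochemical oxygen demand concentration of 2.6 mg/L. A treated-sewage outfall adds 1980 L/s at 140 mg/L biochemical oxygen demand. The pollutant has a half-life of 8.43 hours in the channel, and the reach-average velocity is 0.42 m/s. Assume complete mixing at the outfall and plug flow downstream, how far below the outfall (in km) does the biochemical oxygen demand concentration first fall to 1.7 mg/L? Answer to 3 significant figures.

Mixed concentration C = ΣQC/ΣQ = (45000·2.600 + 1980·140.0) / 46980 = 394200/46980 = 8.391 mg/L.
Half-life 8.43 h → k = ln 2 / 8.43 = 0.08222 h⁻¹ = 1.973 d⁻¹.
Set 8.391·exp(−k·t) = 1.7 → t = ln(8.391/1.7)/k = 69900 s = 19.42 h.
Distance = v·t = 0.42·69900 = 29360 m = 29.36 km.

29.4 km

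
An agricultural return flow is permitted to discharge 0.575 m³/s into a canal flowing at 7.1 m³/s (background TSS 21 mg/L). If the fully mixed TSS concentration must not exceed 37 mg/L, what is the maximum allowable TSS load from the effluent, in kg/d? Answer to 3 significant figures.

11700 kg/d

Mass balance at the limit: 7.100·21.00 + 0.5750·Cₑ = 7.675·37 → Cₑ = 234.6 mg/L.
Load = 0.5750 m³/s × 234.6 g/m³ × 86 400 s/d = 11650 kg/d.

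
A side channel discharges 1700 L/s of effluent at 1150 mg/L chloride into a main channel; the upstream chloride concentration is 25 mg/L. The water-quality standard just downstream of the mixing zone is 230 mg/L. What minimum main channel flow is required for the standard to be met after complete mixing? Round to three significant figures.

7630 L/s

Set C_mix = 230: (Q·25.00 + 1700·1150) / (Q + 1700) = 230
→ Q = 1700·(1150 − 230)/(230 − 25.00) = 7629 L/s.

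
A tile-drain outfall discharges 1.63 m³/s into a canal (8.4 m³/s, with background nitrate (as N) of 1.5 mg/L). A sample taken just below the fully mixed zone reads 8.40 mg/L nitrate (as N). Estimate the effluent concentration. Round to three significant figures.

44.0 mg/L

Mass balance: 8.400·1.500 + 1.630·Cₑ = 10.03·8.400
→ Cₑ = (10.03·8.400 − 8.400·1.500) / 1.630 = 43.96 mg/L.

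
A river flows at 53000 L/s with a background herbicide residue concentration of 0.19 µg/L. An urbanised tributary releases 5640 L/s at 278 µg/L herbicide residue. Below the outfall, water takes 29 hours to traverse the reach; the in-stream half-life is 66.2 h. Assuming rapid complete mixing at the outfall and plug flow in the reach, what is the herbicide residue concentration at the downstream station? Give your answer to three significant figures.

Conservation of mass: C = (53000·0.1900 + 5640·278.0) / 58640 = 1578000/58640 = 26.91 µg/L.
Half-life 66.2 h → k = ln 2 / 66.2 = 0.01047 h⁻¹ = 0.2513 d⁻¹.
Applying C = C₀e^(−kt): 26.91 × 0.7381 = 19.86 µg/L.

19.9 µg/L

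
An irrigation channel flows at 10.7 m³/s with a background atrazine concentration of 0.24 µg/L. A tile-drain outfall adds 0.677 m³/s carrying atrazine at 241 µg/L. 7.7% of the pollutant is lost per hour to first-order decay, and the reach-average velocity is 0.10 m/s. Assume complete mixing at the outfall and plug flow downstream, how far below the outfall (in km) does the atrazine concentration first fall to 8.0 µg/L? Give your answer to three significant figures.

Mass balance: C = (10.70·0.2400 + 0.6770·241.0) / 11.38 = 165.7/11.38 = 14.57 µg/L.
7.7%/h lost → k = −ln(1 − 0.077) = 0.08013 h⁻¹.
Set 14.57·exp(−k·t) = 8.0 → t = ln(14.57/8.0)/k = 26930 s = 7.479 h.
Distance = v·t = 0.10·26930 = 2693 m = 2.693 km.

2.69 km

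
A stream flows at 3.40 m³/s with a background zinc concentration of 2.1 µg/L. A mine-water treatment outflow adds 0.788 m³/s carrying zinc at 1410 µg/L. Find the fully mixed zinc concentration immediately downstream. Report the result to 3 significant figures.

267 µg/L

Mass balance: C = (3.400·2.100 + 0.7880·1410) / 4.188 = 1118/4.188 = 267.0 µg/L.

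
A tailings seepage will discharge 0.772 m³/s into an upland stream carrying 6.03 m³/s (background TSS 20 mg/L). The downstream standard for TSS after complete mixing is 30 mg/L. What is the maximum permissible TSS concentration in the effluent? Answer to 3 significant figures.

108 mg/L

At the limit, (Qr·Cr + Qe·Cₑ)/(Qr + Qe) = 30:
Cₑ = (6.802·30 − 6.030·20.00) / 0.7720 = 108.1 mg/L.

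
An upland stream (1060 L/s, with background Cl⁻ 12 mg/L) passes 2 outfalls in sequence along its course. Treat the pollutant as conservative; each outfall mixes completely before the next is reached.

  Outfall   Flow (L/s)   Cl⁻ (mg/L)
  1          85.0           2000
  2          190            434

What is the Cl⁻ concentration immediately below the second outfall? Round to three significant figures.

199 mg/L

After outfall 1: Q = 1060 + 85.00 = 1145 L/s; C = (1060·12.00 + 85.00·2000)/1145 = 159.6 mg/L.
After outfall 2: Q = 1145 + 190.0 = 1335 L/s; C = (1145·159.6 + 190.0·434.0)/1335 = 198.6 mg/L.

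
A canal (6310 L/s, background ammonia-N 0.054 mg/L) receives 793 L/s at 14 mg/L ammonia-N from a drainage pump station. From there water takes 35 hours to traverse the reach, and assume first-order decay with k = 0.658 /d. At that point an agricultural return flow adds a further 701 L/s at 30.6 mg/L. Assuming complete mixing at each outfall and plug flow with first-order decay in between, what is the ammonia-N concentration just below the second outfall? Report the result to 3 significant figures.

Conservation of mass: C = (6310·0.05400 + 793.0·14.00) / 7103 = 11440/7103 = 1.611 mg/L; combined flow 7103 L/s.
First-order decay: C = 1.611·exp(−k·t) = 1.611·0.3831 = 0.6171 mg/L.
Second outfall: C = (7103·0.6171 + 701.0·30.60)/7804 = 3.310 mg/L.

3.31 mg/L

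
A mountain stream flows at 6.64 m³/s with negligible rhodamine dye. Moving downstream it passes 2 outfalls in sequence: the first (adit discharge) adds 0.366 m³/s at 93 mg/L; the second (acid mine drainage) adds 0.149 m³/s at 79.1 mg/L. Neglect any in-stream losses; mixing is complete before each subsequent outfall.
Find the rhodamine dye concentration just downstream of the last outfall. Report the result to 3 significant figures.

6.40 mg/L

Outfall 1: combined Q = 7.006 m³/s; C = (6.640·0 + 0.3660·93.00)/7.006 = 4.858 mg/L.
Outfall 2: combined Q = 7.155 m³/s; C = (7.006·4.858 + 0.1490·79.10)/7.155 = 6.404 mg/L.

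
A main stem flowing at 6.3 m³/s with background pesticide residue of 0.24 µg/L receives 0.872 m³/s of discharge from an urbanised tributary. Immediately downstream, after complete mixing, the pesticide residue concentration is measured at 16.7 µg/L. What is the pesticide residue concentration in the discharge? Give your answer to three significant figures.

136 µg/L

Mass balance: 6.300·0.2400 + 0.8720·Cₑ = 7.172·16.70
→ Cₑ = (7.172·16.70 − 6.300·0.2400) / 0.8720 = 135.6 µg/L.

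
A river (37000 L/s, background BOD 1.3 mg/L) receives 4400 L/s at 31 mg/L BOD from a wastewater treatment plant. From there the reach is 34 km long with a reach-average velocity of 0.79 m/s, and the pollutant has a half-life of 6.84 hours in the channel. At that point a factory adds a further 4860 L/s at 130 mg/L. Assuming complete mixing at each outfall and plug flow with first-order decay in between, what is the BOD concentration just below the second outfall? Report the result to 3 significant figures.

Flow-weighted average: C = (37000·1.300 + 4400·31.00) / 41400 = 184500/41400 = 4.457 mg/L; combined flow 41400 L/s.
Travel time t = 34·1000 / 0.79 = 43040 s = 11.95 h.
Half-life 6.84 h → k = ln 2 / 6.84 = 0.1013 h⁻¹ = 2.432 d⁻¹.
Applying C = C₀e^(−kt): 4.457 × 0.2978 = 1.327 mg/L.
Second outfall: C = (41400·1.327 + 4860·130.0)/46260 = 14.85 mg/L.

14.8 mg/L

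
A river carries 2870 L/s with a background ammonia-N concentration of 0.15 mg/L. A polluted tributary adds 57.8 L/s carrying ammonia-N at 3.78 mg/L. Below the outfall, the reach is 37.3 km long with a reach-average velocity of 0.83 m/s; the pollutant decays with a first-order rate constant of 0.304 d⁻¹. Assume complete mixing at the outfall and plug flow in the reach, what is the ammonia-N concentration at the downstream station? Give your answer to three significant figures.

0.189 mg/L

Mass balance: C = (2870·0.1500 + 57.80·3.780) / 2928 = 649.0/2928 = 0.2217 mg/L.
Travel time t = 37.3·1000 / 0.83 = 44940 s = 12.48 h.
After decay, C = 0.2217 × e^(−kt) = 0.2217 × 0.8537 = 0.1892 mg/L.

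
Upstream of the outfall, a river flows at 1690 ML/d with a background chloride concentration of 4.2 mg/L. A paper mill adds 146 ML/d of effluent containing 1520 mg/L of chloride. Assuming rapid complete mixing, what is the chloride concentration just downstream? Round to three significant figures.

Conservation of mass: C = (1690·4.200 + 146.0·1520) / 1836 = 229000/1836 = 124.7 mg/L.

125 mg/L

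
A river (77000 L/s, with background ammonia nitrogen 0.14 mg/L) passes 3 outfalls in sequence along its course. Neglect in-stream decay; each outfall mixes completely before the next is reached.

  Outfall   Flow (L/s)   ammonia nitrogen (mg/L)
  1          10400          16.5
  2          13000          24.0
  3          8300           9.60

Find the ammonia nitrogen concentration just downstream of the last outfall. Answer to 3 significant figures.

5.28 mg/L

After outfall 1: Q = 77000 + 10400 = 87400 L/s; C = (77000·0.1400 + 10400·16.50)/87400 = 2.087 mg/L.
After outfall 2: Q = 87400 + 13000 = 100400 L/s; C = (87400·2.087 + 13000·24.00)/100400 = 4.924 mg/L.
After outfall 3: Q = 100400 + 8300 = 108700 L/s; C = (100400·4.924 + 8300·9.600)/108700 = 5.281 mg/L.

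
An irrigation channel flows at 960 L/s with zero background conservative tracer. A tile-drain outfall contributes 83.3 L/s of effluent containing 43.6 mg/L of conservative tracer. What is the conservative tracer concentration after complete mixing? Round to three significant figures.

Mixed concentration C = ΣQC/ΣQ = (960.0·0 + 83.30·43.60) / 1043 = 3632/1043 = 3.481 mg/L.

3.48 mg/L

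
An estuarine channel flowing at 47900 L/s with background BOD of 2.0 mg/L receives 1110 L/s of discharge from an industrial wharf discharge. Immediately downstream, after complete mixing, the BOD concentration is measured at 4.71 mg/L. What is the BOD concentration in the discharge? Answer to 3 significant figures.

Mass balance: 47900·2.000 + 1110·Cₑ = 49010·4.710
→ Cₑ = (49010·4.710 − 47900·2.000) / 1110 = 121.7 mg/L.

122 mg/L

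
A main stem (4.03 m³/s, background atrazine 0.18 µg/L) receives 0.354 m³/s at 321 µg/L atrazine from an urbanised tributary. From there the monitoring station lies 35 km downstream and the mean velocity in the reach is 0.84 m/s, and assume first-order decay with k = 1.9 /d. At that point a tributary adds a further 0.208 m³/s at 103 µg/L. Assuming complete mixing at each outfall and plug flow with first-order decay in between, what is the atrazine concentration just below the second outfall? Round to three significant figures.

Flow-weighted average: C = (4.030·0.1800 + 0.3540·321.0) / 4.384 = 114.4/4.384 = 26.09 µg/L; combined flow 4.384 m³/s.
Travel time t = 35·1000 / 0.84 = 41670 s = 11.57 h.
After decay, C = 26.09 × e^(−kt) = 26.09 × 0.4000 = 10.43 µg/L.
At the second outfall, C = (4.384·10.43 + 0.2080·103.0) / (4.384 + 0.2080) = 14.63 µg/L.

14.6 µg/L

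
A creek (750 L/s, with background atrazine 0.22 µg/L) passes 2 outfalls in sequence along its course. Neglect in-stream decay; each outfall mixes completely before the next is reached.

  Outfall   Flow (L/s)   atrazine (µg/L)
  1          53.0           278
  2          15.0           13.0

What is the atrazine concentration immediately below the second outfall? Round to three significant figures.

18.5 µg/L

Below outfall 1: Q → 803.0 L/s, C = (750.0·0.2200 + 53.00·278.0)/803.0 = 18.55 µg/L.
Below outfall 2: Q → 818.0 L/s, C = (803.0·18.55 + 15.00·13.00)/818.0 = 18.45 µg/L.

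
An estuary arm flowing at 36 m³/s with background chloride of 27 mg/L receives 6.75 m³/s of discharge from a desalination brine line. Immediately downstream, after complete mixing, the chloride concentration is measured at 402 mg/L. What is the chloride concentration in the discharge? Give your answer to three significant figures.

Mass balance: 36.00·27.00 + 6.750·Cₑ = 42.75·402.0
→ Cₑ = (42.75·402.0 − 36.00·27.00) / 6.750 = 2402 mg/L.

2400 mg/L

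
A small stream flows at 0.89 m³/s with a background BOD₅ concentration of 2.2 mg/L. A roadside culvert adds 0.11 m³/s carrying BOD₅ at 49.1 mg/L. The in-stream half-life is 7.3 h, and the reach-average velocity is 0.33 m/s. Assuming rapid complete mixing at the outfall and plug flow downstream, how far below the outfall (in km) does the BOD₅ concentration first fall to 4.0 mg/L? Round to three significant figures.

Conservation of mass: C = (0.8900·2.200 + 0.1100·49.10) / 1.000 = 7.359/1.000 = 7.359 mg/L.
Half-life 7.3 h → k = ln 2 / 7.3 = 0.09495 h⁻¹ = 2.279 d⁻¹.
Set 7.359·exp(−k·t) = 4.0 → t = ln(7.359/4.0)/k = 23110 s = 6.420 h.
Distance = v·t = 0.33·23110 = 7627 m = 7.627 km.

7.63 km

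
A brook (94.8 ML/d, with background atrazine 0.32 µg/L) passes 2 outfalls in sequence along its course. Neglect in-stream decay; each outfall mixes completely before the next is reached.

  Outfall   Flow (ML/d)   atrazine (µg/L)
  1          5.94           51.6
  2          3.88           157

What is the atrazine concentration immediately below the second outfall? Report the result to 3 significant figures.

After outfall 1: Q = 94.80 + 5.940 = 100.7 ML/d; C = (94.80·0.3200 + 5.940·51.60)/100.7 = 3.344 µg/L.
After outfall 2: Q = 100.7 + 3.880 = 104.6 ML/d; C = (100.7·3.344 + 3.880·157.0)/104.6 = 9.042 µg/L.

9.04 µg/L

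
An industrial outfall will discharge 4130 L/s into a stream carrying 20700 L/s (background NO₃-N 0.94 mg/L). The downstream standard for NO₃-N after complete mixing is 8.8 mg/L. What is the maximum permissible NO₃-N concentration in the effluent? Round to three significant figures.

At the limit, (Qr·Cr + Qe·Cₑ)/(Qr + Qe) = 8.8:
Cₑ = (24830·8.8 − 20700·0.9400) / 4130 = 48.20 mg/L.

48.2 mg/L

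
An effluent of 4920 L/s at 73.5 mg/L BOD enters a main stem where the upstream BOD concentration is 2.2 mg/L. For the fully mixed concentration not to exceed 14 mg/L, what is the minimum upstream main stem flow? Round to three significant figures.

24800 L/s

Set C_mix = 14: (Q·2.200 + 4920·73.50) / (Q + 4920) = 14
→ Q = 4920·(73.50 − 14)/(14 − 2.200) = 24810 L/s.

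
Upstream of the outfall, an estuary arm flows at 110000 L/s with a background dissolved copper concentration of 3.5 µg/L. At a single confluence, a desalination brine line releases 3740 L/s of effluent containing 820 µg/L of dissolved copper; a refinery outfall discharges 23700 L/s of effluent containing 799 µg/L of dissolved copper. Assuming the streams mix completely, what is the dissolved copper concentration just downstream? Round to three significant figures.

Flow-weighted average: C = (110000·3.500 + 3740·820.0 + 23700·799.0) / 137400 = 22390000/137400 = 162.9 µg/L.

163 µg/L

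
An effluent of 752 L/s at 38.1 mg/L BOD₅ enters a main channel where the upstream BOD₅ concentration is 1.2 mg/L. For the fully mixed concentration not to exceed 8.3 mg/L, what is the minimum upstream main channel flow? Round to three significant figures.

3160 L/s

Set C_mix = 8.3: (Q·1.200 + 752.0·38.10) / (Q + 752.0) = 8.3
→ Q = 752.0·(38.10 − 8.3)/(8.3 − 1.200) = 3156 L/s.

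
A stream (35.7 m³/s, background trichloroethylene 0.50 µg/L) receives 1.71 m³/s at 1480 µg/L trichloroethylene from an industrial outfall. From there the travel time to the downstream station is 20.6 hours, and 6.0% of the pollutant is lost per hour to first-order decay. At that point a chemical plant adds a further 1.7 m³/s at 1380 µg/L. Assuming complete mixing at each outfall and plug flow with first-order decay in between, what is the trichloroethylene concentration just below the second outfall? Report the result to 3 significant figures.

Conservation of mass: C = (35.70·0.5000 + 1.710·1480) / 37.41 = 2549/37.41 = 68.13 µg/L; combined flow 37.41 m³/s.
6.0%/h lost → k = −ln(1 − 0.06) = 0.06188 h⁻¹.
Decay over the reach: 68.13·exp(−kt) = 68.13·0.2795 = 19.04 µg/L.
Second outfall: C = (37.41·19.04 + 1.700·1380)/39.11 = 78.20 µg/L.

78.2 µg/L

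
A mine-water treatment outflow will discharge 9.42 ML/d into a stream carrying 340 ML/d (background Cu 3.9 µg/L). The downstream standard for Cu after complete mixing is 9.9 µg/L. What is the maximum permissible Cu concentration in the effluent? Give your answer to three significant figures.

226 µg/L

At the limit, (Qr·Cr + Qe·Cₑ)/(Qr + Qe) = 9.9:
Cₑ = (349.4·9.9 − 340.0·3.900) / 9.420 = 226.5 µg/L.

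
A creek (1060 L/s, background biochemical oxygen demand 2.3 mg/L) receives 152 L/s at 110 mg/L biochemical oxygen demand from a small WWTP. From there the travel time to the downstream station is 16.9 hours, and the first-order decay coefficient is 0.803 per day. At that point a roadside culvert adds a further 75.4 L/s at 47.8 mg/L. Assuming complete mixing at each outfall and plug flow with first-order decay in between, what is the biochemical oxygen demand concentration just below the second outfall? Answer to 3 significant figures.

11.3 mg/L

Mass balance: C = (1060·2.300 + 152.0·110.0) / 1212 = 19160/1212 = 15.81 mg/L; combined flow 1212 L/s.
Decay over the reach: 15.81·exp(−kt) = 15.81·0.5681 = 8.980 mg/L.
Second outfall: C = (1212·8.980 + 75.40·47.80)/1287 = 11.25 mg/L.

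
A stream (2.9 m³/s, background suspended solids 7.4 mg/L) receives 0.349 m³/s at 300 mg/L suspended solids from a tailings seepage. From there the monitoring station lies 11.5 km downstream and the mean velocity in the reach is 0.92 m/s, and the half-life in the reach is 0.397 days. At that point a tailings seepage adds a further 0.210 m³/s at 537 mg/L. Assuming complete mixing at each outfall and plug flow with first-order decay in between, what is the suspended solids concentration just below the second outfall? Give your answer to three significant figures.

60.9 mg/L

Mixed concentration C = ΣQC/ΣQ = (2.900·7.400 + 0.3490·300.0) / 3.249 = 126.2/3.249 = 38.83 mg/L; combined flow 3.249 m³/s.
Travel time t = 11.5·1000 / 0.92 = 12500 s = 3.472 h.
Half-life 0.397 d → k = ln 2 / 0.397 = 1.746 d⁻¹.
Applying C = C₀e^(−kt): 38.83 × 0.7768 = 30.16 mg/L.
Second outfall: C = (3.249·30.16 + 0.2100·537.0)/3.459 = 60.93 mg/L.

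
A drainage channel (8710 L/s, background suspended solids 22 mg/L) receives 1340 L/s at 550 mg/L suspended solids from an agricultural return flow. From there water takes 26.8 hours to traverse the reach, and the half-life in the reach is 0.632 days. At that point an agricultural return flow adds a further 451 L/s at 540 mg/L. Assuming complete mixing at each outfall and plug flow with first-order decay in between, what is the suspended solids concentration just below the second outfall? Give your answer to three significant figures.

49.2 mg/L

Conservation of mass: C = (8710·22.00 + 1340·550.0) / 10050 = 928600/10050 = 92.40 mg/L; combined flow 10050 L/s.
Half-life 0.632 d → k = ln 2 / 0.632 = 1.097 d⁻¹.
Decay over the reach: 92.40·exp(−kt) = 92.40·0.2938 = 27.15 mg/L.
At the second outfall, C = (10050·27.15 + 451.0·540.0) / (10050 + 451.0) = 49.18 mg/L.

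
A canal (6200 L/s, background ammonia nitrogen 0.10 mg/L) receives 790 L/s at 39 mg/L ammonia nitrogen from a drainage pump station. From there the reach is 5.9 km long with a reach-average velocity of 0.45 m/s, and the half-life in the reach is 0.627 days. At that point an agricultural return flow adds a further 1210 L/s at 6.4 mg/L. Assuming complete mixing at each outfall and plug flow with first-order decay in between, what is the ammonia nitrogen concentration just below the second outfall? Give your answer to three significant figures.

4.19 mg/L

Mixed concentration C = ΣQC/ΣQ = (6200·0.1000 + 790.0·39.00) / 6990 = 31430/6990 = 4.496 mg/L; combined flow 6990 L/s.
Travel time t = 5.9·1000 / 0.45 = 13110 s = 3.642 h.
Half-life 0.627 d → k = ln 2 / 0.627 = 1.105 d⁻¹.
Decay over the reach: 4.496·exp(−kt) = 4.496·0.8456 = 3.802 mg/L.
At the second outfall, C = (6990·3.802 + 1210·6.400) / (6990 + 1210) = 4.185 mg/L.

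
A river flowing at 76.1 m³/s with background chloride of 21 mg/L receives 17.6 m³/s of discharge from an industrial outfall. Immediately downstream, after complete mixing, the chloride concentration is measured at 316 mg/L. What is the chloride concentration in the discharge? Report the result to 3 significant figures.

1590 mg/L

Mass balance: 76.10·21.00 + 17.60·Cₑ = 93.70·316.0
→ Cₑ = (93.70·316.0 − 76.10·21.00) / 17.60 = 1592 mg/L.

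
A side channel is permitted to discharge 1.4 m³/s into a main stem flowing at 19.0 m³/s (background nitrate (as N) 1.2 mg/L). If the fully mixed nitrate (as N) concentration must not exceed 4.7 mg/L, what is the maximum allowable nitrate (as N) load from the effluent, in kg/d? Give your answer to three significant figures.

Mass balance at the limit: 19.00·1.200 + 1.400·Cₑ = 20.40·4.7 → Cₑ = 52.20 mg/L.
Load = 1.400 m³/s × 52.20 g/m³ × 86 400 s/d = 6314 kg/d.

6310 kg/d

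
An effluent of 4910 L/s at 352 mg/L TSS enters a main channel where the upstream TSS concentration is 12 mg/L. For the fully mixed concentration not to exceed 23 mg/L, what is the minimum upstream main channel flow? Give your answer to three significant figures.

147000 L/s

Set C_mix = 23: (Q·12.00 + 4910·352.0) / (Q + 4910) = 23
→ Q = 4910·(352.0 − 23)/(23 − 12.00) = 146900 L/s.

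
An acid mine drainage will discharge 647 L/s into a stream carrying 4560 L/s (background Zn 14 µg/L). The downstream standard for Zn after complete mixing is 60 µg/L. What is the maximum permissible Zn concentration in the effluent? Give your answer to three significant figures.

At the limit, (Qr·Cr + Qe·Cₑ)/(Qr + Qe) = 60:
Cₑ = (5207·60 − 4560·14.00) / 647.0 = 384.2 µg/L.

384 µg/L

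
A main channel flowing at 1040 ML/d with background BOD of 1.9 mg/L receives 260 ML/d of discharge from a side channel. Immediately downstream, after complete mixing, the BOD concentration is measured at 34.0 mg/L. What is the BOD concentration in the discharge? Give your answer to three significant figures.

Mass balance: 1040·1.900 + 260.0·Cₑ = 1300·34.00
→ Cₑ = (1300·34.00 − 1040·1.900) / 260.0 = 162.4 mg/L.

162 mg/L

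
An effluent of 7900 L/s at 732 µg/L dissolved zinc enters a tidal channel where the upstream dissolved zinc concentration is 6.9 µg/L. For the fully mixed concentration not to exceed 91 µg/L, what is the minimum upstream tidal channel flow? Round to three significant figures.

Set C_mix = 91: (Q·6.900 + 7900·732.0) / (Q + 7900) = 91
→ Q = 7900·(732.0 − 91)/(91 − 6.900) = 60210 L/s.

60200 L/s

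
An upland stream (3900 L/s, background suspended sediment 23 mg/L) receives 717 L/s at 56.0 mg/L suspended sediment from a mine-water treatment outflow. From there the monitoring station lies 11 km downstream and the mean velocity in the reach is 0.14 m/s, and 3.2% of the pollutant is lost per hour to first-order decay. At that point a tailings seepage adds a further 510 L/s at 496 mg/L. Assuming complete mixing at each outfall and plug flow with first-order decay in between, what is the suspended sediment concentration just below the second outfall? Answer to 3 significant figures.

Flow-weighted average: C = (3900·23.00 + 717.0·56.00) / 4617 = 129900/4617 = 28.12 mg/L; combined flow 4617 L/s.
Travel time t = 11·1000 / 0.14 = 78570 s = 21.83 h.
3.2%/h lost → k = −ln(1 − 0.032) = 0.03252 h⁻¹.
Decay over the reach: 28.12·exp(−kt) = 28.12·0.4917 = 13.83 mg/L.
Second outfall: C = (4617·13.83 + 510.0·496.0)/5127 = 61.79 mg/L.

61.8 mg/L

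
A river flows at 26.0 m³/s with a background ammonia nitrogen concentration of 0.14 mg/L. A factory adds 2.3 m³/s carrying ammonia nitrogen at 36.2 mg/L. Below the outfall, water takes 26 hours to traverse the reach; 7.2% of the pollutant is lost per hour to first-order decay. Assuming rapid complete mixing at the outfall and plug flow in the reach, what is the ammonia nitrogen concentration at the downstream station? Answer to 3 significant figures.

Flow-weighted average: C = (26.00·0.1400 + 2.300·36.20) / 28.30 = 86.90/28.30 = 3.071 mg/L.
7.2%/h lost → k = −ln(1 − 0.072) = 0.07472 h⁻¹.
Decay over the reach: 3.071·exp(−kt) = 3.071·0.1433 = 0.4400 mg/L.

0.440 mg/L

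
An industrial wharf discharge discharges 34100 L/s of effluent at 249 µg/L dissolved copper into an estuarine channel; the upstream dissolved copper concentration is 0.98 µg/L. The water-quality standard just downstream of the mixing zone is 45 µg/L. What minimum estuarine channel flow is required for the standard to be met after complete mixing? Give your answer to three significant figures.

Set C_mix = 45: (Q·0.9800 + 34100·249.0) / (Q + 34100) = 45
→ Q = 34100·(249.0 − 45)/(45 − 0.9800) = 158000 L/s.

158000 L/s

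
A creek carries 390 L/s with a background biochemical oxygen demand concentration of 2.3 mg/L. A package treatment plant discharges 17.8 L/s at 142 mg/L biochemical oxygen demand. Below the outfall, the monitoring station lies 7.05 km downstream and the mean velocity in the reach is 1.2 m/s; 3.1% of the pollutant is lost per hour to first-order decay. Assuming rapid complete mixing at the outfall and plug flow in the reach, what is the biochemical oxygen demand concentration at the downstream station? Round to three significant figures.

7.98 mg/L

Flow-weighted average: C = (390.0·2.300 + 17.80·142.0) / 407.8 = 3425/407.8 = 8.398 mg/L.
Travel time t = 7.05·1000 / 1.2 = 5875 s = 1.632 h.
3.1%/h lost → k = −ln(1 − 0.031) = 0.03149 h⁻¹.
After decay, C = 8.398 × e^(−kt) = 8.398 × 0.9499 = 7.977 mg/L.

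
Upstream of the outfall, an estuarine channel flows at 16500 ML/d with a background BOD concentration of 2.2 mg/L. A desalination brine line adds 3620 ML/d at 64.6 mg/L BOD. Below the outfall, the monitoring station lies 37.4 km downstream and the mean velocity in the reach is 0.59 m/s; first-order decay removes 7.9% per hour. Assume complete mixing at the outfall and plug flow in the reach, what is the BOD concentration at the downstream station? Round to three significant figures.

3.15 mg/L

Flow-weighted average: C = (16500·2.200 + 3620·64.60) / 20120 = 270200/20120 = 13.43 mg/L.
Travel time t = 37.4·1000 / 0.59 = 63390 s = 17.61 h.
7.9%/h lost → k = −ln(1 − 0.079) = 0.08230 h⁻¹.
Applying C = C₀e^(−kt): 13.43 × 0.2348 = 3.152 mg/L.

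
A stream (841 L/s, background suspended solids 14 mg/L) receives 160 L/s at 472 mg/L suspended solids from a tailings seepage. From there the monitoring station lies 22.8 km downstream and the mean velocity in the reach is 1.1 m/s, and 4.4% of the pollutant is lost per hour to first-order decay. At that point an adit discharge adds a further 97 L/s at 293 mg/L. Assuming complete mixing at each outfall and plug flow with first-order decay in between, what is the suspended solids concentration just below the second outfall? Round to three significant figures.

Mass balance: C = (841.0·14.00 + 160.0·472.0) / 1001 = 87290/1001 = 87.21 mg/L; combined flow 1001 L/s.
Travel time t = 22.8·1000 / 1.1 = 20730 s = 5.758 h.
4.4%/h lost → k = −ln(1 − 0.044) = 0.04500 h⁻¹.
Applying C = C₀e^(−kt): 87.21 × 0.7718 = 67.30 mg/L.
At the second outfall, C = (1001·67.30 + 97.00·293.0) / (1001 + 97.00) = 87.24 mg/L.

87.2 mg/L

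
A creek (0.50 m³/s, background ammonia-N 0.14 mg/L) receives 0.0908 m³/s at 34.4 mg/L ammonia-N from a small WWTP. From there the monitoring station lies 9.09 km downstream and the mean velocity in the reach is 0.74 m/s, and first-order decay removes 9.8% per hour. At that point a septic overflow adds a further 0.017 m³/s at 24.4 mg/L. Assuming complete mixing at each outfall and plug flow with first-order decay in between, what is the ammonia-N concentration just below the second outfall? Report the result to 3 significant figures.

4.38 mg/L

Conservation of mass: C = (0.5000·0.1400 + 0.09080·34.40) / 0.5908 = 3.194/0.5908 = 5.405 mg/L; combined flow 0.5908 m³/s.
Travel time t = 9.09·1000 / 0.74 = 12280 s = 3.412 h.
9.8%/h lost → k = −ln(1 − 0.098) = 0.1031 h⁻¹.
After decay, C = 5.405 × e^(−kt) = 5.405 × 0.7033 = 3.802 mg/L.
At the second outfall, C = (0.5908·3.802 + 0.01700·24.40) / (0.5908 + 0.01700) = 4.378 mg/L.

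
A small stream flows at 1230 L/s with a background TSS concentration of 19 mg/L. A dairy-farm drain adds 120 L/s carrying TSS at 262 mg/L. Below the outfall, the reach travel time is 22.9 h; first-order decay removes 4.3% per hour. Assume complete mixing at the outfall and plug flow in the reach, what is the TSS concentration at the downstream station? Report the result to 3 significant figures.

Mixed concentration C = ΣQC/ΣQ = (1230·19.00 + 120.0·262.0) / 1350 = 54810/1350 = 40.60 mg/L.
4.3%/h lost → k = −ln(1 − 0.043) = 0.04395 h⁻¹.
First-order decay: C = 40.60·exp(−k·t) = 40.60·0.3655 = 14.84 mg/L.

14.8 mg/L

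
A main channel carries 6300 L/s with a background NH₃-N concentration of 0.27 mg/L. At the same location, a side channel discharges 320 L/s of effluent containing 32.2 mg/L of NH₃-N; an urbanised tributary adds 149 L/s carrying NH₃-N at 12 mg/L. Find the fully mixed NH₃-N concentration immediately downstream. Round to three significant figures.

Mixed concentration C = ΣQC/ΣQ = (6300·0.2700 + 320.0·32.20 + 149.0·12.00) / 6769 = 13790/6769 = 2.038 mg/L.

2.04 mg/L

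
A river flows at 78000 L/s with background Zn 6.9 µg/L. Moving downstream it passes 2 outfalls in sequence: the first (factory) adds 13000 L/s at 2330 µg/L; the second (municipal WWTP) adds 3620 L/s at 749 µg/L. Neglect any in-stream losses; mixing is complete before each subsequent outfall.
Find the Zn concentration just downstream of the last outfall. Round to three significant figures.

Below outfall 1: Q → 91000 L/s, C = (78000·6.900 + 13000·2330)/91000 = 338.8 µg/L.
Below outfall 2: Q → 94620 L/s, C = (91000·338.8 + 3620·749.0)/94620 = 354.5 µg/L.

354 µg/L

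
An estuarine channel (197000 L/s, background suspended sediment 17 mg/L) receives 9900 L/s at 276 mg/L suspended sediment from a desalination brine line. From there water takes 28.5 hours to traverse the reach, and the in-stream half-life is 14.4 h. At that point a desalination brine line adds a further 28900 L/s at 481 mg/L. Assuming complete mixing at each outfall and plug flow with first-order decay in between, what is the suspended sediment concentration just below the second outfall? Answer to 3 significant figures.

Conservation of mass: C = (197000·17.00 + 9900·276.0) / 206900 = 6081000/206900 = 29.39 mg/L; combined flow 206900 L/s.
Half-life 14.4 h → k = ln 2 / 14.4 = 0.04814 h⁻¹ = 1.155 d⁻¹.
Applying C = C₀e^(−kt): 29.39 × 0.2536 = 7.455 mg/L.
Second outfall: C = (206900·7.455 + 28900·481.0)/235800 = 65.49 mg/L.

65.5 mg/L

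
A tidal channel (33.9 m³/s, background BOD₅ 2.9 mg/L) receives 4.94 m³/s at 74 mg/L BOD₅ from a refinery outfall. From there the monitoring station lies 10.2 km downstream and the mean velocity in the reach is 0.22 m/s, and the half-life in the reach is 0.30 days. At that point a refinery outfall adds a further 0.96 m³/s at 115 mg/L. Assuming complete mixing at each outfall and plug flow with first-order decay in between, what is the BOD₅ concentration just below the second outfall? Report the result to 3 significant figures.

6.15 mg/L

Conservation of mass: C = (33.90·2.900 + 4.940·74.00) / 38.84 = 463.9/38.84 = 11.94 mg/L; combined flow 38.84 m³/s.
Travel time t = 10.2·1000 / 0.22 = 46360 s = 12.88 h.
Half-life 0.30 d → k = ln 2 / 0.30 = 2.310 d⁻¹.
First-order decay: C = 11.94·exp(−k·t) = 11.94·0.2894 = 3.457 mg/L.
At the second outfall, C = (38.84·3.457 + 0.9600·115.0) / (38.84 + 0.9600) = 6.147 mg/L.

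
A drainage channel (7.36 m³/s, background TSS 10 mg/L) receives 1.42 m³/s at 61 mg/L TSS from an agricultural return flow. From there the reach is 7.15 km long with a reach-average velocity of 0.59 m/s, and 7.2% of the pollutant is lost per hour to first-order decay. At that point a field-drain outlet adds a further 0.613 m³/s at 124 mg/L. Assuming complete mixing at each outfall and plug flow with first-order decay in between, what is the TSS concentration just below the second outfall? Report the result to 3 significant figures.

21.4 mg/L

Mass balance: C = (7.360·10.00 + 1.420·61.00) / 8.780 = 160.2/8.780 = 18.25 mg/L; combined flow 8.780 m³/s.
Travel time t = 7.15·1000 / 0.59 = 12120 s = 3.366 h.
7.2%/h lost → k = −ln(1 − 0.072) = 0.07472 h⁻¹.
After decay, C = 18.25 × e^(−kt) = 18.25 × 0.7776 = 14.19 mg/L.
At the second outfall, C = (8.780·14.19 + 0.6130·124.0) / (8.780 + 0.6130) = 21.36 mg/L.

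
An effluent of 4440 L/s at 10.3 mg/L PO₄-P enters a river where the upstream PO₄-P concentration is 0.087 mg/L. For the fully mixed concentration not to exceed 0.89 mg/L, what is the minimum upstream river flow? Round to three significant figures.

52000 L/s

Set C_mix = 0.89: (Q·0.08700 + 4440·10.30) / (Q + 4440) = 0.89
→ Q = 4440·(10.30 − 0.89)/(0.89 − 0.08700) = 52030 L/s.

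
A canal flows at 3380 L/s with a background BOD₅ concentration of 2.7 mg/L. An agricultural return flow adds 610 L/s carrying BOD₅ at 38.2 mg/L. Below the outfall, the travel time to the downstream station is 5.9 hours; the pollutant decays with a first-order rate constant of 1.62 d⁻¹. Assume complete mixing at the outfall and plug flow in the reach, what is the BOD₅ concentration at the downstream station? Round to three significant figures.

Conservation of mass: C = (3380·2.700 + 610.0·38.20) / 3990 = 32430/3990 = 8.127 mg/L.
After decay, C = 8.127 × e^(−kt) = 8.127 × 0.6715 = 5.457 mg/L.

5.46 mg/L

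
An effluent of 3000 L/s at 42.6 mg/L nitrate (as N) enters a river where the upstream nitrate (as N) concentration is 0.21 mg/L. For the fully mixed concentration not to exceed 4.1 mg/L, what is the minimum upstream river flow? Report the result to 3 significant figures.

Set C_mix = 4.1: (Q·0.2100 + 3000·42.60) / (Q + 3000) = 4.1
→ Q = 3000·(42.60 − 4.1)/(4.1 − 0.2100) = 29690 L/s.

29700 L/s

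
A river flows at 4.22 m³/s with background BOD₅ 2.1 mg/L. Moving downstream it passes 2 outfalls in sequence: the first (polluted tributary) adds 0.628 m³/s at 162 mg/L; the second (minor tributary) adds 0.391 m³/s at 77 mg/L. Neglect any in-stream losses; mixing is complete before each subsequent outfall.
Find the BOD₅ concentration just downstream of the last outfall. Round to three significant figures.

26.9 mg/L

Outfall 1: combined Q = 4.848 m³/s; C = (4.220·2.100 + 0.6280·162.0)/4.848 = 22.81 mg/L.
Outfall 2: combined Q = 5.239 m³/s; C = (4.848·22.81 + 0.3910·77.00)/5.239 = 26.86 mg/L.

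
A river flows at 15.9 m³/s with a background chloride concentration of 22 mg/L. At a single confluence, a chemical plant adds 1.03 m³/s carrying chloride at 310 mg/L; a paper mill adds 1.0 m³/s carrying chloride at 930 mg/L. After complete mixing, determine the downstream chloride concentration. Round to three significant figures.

89.2 mg/L

Flow-weighted average: C = (15.90·22.00 + 1.030·310.0 + 1.000·930.0) / 17.93 = 1599/17.93 = 89.19 mg/L.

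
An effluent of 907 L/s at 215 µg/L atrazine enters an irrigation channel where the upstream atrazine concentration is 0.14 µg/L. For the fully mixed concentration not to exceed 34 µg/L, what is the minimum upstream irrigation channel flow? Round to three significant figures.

4850 L/s

Set C_mix = 34: (Q·0.1400 + 907.0·215.0) / (Q + 907.0) = 34
→ Q = 907.0·(215.0 − 34)/(34 − 0.1400) = 4848 L/s.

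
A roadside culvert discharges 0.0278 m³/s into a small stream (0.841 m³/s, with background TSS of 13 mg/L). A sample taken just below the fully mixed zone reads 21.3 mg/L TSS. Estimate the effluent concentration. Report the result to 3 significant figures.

272 mg/L

Mass balance: 0.8410·13.00 + 0.02780·Cₑ = 0.8688·21.30
→ Cₑ = (0.8688·21.30 − 0.8410·13.00) / 0.02780 = 272.4 mg/L.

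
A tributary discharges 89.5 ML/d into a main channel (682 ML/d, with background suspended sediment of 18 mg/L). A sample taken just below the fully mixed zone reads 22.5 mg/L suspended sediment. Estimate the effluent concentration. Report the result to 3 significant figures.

Mass balance: 682.0·18.00 + 89.50·Cₑ = 771.5·22.50
→ Cₑ = (771.5·22.50 − 682.0·18.00) / 89.50 = 56.79 mg/L.

56.8 mg/L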